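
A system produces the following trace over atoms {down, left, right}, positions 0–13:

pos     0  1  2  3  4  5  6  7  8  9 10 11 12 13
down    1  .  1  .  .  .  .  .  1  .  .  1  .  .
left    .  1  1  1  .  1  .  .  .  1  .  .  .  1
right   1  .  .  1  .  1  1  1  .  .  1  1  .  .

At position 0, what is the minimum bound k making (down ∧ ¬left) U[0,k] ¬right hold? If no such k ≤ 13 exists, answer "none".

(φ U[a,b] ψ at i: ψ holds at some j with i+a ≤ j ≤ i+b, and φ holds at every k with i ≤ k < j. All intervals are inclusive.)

1

Need earliest j ≥ 0 with ¬right, and (down ∧ ¬left) at every k in [0,j-1].
  j=0: rhs fails.
  j=1: rhs holds; lhs holds on [0,0]. k = 1.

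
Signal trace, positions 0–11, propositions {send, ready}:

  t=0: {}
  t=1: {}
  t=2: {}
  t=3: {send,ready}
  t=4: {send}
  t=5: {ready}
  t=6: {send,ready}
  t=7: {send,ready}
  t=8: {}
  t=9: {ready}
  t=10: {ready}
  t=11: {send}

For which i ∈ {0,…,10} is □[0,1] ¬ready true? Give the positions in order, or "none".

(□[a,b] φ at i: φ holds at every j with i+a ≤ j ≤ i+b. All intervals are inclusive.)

0, 1

Evaluate at each i in [0,10]:
  i=0: ✓ (all of [0,1])
  i=1: ✓ (all of [1,2])
  i=2: ✗ (fails at j=3)
  i=3: ✗ (fails at j=3)
  i=4: ✗ (fails at j=5)
  i=5: ✗ (fails at j=5)
  i=6: ✗ (fails at j=6)
  i=7: ✗ (fails at j=7)
  i=8: ✗ (fails at j=9)
  i=9: ✗ (fails at j=9)
  i=10: ✗ (fails at j=10)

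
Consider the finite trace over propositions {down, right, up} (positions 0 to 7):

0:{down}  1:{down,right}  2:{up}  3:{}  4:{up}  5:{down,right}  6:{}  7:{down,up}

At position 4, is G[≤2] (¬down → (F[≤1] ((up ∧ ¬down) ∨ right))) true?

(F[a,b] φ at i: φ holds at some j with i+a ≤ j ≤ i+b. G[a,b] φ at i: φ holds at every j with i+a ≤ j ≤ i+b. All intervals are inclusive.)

Does not hold

Check (¬down → (F[≤1] ((up ∧ ¬down) ∨ right))) at every j in [4,6]:
  j=4: antecedent true; consequent holds (witness at 4) → ✓
  j=5: antecedent false → ✓
  j=6: antecedent true; consequent fails (none in [6,7]) → ✗
Fails at j=6 → formula fails.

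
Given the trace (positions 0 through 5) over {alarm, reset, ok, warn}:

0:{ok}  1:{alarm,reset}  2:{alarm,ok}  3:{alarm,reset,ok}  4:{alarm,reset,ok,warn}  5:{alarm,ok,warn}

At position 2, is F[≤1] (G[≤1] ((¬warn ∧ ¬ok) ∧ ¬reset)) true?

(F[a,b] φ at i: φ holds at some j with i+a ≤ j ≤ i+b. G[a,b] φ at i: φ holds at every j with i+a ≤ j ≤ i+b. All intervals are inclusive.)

Check G[≤1] ((¬warn ∧ ¬ok) ∧ ¬reset) at each j in [2,3]:
  j=2: fails at 2
  j=3: fails at 3
No position in the window satisfies it → formula fails.

No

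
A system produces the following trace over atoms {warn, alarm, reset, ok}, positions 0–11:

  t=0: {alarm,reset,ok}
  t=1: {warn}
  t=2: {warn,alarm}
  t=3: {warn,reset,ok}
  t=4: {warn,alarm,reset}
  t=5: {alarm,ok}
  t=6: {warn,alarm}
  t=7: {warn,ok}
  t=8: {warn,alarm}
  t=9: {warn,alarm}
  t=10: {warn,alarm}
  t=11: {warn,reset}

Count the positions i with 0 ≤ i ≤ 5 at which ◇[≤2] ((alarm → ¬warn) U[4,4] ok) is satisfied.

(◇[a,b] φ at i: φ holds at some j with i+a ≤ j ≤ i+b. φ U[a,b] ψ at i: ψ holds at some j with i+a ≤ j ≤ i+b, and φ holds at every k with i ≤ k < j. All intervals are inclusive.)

Evaluate at each i in [0,5]:
  i=0: ✗ (none in [0,2])
  i=1: ✗ (none in [1,3])
  i=2: ✗ (none in [2,4])
  i=3: ✗ (none in [3,5])
  i=4: ✗ (none in [4,6])
  i=5: ✗ (none in [5,7])
Positions where it holds: {} → 0.

0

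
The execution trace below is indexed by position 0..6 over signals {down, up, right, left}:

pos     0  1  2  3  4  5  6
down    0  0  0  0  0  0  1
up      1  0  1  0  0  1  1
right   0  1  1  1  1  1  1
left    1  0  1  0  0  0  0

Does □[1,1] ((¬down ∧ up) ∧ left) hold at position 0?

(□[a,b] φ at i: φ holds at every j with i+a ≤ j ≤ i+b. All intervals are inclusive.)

False

Check ((¬down ∧ up) ∧ left) at every j in [1,1]:
  j=1: false
Fails at j=1 → formula fails.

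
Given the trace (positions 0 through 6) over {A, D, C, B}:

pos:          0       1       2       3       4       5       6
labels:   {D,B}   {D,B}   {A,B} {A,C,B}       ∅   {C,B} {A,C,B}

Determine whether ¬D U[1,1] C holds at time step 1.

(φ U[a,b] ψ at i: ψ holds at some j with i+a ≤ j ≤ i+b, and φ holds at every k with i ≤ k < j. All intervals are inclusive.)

False

Need some j in [2,2] with C, and ¬D at every k in [1,j-1].
  j=2: C false.
No j in the window works → until fails.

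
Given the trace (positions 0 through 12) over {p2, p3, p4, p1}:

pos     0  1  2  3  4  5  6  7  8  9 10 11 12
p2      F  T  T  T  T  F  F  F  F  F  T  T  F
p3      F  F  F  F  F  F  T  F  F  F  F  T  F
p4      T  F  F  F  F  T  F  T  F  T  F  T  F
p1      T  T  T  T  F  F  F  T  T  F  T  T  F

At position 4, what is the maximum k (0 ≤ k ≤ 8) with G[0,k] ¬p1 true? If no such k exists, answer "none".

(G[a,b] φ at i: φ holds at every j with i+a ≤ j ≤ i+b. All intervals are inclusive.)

2

¬p1 must hold from j=4 onward; find where it first fails.
  j=4: holds
  j=5: holds
  j=6: holds
  j=7: fails
Holds on [4,6], so largest k = 2.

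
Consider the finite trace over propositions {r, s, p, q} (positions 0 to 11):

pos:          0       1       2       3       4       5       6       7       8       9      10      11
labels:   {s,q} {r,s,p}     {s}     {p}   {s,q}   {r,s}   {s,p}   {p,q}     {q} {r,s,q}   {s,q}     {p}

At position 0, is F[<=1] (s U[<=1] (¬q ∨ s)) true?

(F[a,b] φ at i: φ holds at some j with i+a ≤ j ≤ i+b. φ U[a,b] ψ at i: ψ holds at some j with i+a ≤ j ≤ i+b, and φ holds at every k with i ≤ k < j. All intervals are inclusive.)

Holds

Check (s U[<=1] (¬q ∨ s)) at each j in [0,1]:
  j=0: holds
  j=1: holds
Found at j=0 → formula holds.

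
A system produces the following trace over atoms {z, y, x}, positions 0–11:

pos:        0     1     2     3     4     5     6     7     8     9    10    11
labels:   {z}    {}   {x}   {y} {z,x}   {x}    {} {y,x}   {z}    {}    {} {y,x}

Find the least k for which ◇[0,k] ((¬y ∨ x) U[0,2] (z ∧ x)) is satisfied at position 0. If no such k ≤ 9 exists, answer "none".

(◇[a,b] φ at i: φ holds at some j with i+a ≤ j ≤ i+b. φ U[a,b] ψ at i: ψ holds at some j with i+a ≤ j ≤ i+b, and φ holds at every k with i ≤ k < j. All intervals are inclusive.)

4

Scan j = 0,1,… for ((¬y ∨ x) U[0,2] (z ∧ x)):
  j=0: fails
  j=1: fails
  j=2: fails
  j=3: fails
  j=4: holds
First hit at j=4, so smallest k = 4-0 = 4.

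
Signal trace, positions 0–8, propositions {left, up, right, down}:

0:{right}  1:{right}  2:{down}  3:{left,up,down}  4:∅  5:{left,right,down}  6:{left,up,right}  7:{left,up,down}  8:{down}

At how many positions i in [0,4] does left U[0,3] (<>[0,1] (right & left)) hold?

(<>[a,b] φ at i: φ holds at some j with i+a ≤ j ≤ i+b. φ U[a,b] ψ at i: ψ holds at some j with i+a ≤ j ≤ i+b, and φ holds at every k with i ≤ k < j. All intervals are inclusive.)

Evaluate at each i in [0,4]:
  i=0: ✗ (no rhs in [0,3])
  i=1: ✗ (lhs fails at k=1 before rhs at j=4)
  i=2: ✗ (lhs fails at k=2 before rhs at j=4)
  i=3: ✓ (rhs at j=4; lhs holds on [3,3])
  i=4: ✓ (rhs at j=4)
Positions where it holds: {3, 4} → 2.

2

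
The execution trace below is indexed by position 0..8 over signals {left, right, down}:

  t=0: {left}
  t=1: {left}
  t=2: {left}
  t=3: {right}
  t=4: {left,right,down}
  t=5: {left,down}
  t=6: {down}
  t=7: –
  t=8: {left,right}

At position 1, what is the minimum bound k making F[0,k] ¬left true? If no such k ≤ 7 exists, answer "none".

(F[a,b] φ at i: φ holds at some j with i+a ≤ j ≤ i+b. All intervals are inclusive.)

2

Scan j = 1,2,… for ¬left:
  j=1: fails
  j=2: fails
  j=3: holds
First hit at j=3, so smallest k = 3-1 = 2.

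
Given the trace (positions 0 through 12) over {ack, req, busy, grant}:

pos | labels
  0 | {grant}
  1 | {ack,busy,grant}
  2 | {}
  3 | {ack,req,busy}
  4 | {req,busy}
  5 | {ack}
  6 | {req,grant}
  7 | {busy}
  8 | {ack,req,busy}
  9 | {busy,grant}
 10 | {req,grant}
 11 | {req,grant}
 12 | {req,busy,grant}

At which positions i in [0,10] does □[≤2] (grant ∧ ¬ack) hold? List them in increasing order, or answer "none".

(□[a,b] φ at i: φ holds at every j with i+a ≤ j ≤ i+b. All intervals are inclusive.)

Evaluate at each i in [0,10]:
  i=0: ✗ (fails at j=1)
  i=1: ✗ (fails at j=1)
  i=2: ✗ (fails at j=2)
  i=3: ✗ (fails at j=3)
  i=4: ✗ (fails at j=4)
  i=5: ✗ (fails at j=5)
  i=6: ✗ (fails at j=7)
  i=7: ✗ (fails at j=7)
  i=8: ✗ (fails at j=8)
  i=9: ✓ (all of [9,11])
  i=10: ✓ (all of [10,12])

9, 10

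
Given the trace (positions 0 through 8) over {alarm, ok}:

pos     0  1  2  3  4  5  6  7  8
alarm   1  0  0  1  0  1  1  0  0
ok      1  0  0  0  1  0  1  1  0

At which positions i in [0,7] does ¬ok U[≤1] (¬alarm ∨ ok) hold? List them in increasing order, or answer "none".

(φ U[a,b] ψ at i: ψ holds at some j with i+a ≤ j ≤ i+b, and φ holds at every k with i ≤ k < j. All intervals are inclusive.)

0, 1, 2, 3, 4, 5, 6, 7

Evaluate at each i in [0,7]:
  i=0: ✓ (rhs at j=0)
  i=1: ✓ (rhs at j=1)
  i=2: ✓ (rhs at j=2)
  i=3: ✓ (rhs at j=4; lhs holds on [3,3])
  i=4: ✓ (rhs at j=4)
  i=5: ✓ (rhs at j=6; lhs holds on [5,5])
  i=6: ✓ (rhs at j=6)
  i=7: ✓ (rhs at j=7)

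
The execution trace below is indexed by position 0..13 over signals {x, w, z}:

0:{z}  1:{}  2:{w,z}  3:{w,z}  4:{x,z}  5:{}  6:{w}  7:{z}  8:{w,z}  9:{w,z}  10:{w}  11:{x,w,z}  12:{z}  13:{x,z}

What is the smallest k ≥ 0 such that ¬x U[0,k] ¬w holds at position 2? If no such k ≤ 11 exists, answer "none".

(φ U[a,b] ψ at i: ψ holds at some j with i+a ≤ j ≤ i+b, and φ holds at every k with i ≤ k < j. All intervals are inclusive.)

2

Need earliest j ≥ 2 with ¬w, and ¬x at every k in [2,j-1].
  j=2: rhs fails.
  j=3: rhs fails.
  j=4: rhs holds; lhs holds on [2,3]. k = 2.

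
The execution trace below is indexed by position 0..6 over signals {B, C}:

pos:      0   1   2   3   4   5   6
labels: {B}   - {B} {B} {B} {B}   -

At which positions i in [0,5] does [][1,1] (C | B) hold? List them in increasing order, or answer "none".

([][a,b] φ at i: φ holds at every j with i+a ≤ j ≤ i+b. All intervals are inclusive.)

1, 2, 3, 4

Evaluate at each i in [0,5]:
  i=0: ✗ (fails at j=1)
  i=1: ✓ (all of [2,2])
  i=2: ✓ (all of [3,3])
  i=3: ✓ (all of [4,4])
  i=4: ✓ (all of [5,5])
  i=5: ✗ (fails at j=6)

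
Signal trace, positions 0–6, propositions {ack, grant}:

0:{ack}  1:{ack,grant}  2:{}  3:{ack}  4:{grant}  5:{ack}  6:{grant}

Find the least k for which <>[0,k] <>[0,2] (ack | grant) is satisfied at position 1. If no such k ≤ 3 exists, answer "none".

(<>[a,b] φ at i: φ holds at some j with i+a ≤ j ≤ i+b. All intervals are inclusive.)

0

Scan j = 1,2,… for <>[0,2] (ack | grant):
  j=1: holds
First hit at j=1, so smallest k = 1-1 = 0.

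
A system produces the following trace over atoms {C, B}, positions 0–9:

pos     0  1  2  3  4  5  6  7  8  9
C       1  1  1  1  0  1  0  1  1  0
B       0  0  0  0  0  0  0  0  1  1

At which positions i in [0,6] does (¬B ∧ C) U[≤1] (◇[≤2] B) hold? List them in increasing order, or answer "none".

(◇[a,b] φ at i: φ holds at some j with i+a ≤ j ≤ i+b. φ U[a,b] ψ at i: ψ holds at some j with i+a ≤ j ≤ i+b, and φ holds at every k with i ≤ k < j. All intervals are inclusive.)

5, 6

Evaluate at each i in [0,6]:
  i=0: ✗ (no rhs in [0,1])
  i=1: ✗ (no rhs in [1,2])
  i=2: ✗ (no rhs in [2,3])
  i=3: ✗ (no rhs in [3,4])
  i=4: ✗ (no rhs in [4,5])
  i=5: ✓ (rhs at j=6; lhs holds on [5,5])
  i=6: ✓ (rhs at j=6)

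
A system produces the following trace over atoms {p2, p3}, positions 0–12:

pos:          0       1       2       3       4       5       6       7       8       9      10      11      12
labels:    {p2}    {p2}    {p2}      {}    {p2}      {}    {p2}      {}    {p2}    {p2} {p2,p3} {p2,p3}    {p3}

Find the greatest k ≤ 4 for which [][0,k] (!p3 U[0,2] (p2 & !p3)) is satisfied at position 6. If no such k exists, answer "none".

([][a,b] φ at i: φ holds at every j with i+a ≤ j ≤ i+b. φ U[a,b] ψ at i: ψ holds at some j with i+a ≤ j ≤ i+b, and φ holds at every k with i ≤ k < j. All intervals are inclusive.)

(!p3 U[0,2] (p2 & !p3)) must hold from j=6 onward; find where it first fails.
  j=6: holds
  j=7: holds
  j=8: holds
  j=9: holds
  j=10: fails
Holds on [6,9], so largest k = 3.

3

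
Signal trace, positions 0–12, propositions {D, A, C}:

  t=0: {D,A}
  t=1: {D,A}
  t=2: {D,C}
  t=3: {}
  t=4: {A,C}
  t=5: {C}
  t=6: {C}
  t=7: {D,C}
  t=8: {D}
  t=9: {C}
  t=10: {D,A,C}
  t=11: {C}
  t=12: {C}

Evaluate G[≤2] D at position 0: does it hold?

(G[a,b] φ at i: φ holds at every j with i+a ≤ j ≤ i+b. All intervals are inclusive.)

True

Check D at every j in [0,2]:
  j=0: true
  j=1: true
  j=2: true
All positions satisfy it → formula holds.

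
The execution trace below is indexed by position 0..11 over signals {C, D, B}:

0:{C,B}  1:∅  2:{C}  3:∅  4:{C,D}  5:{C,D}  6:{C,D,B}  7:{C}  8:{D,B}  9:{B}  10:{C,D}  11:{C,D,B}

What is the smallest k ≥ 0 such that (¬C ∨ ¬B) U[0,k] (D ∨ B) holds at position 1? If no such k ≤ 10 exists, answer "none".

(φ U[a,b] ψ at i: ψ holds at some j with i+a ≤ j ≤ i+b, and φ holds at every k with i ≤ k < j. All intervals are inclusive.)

Need earliest j ≥ 1 with (D ∨ B), and (¬C ∨ ¬B) at every k in [1,j-1].
  j=1: rhs fails.
  j=2: rhs fails.
  j=3: rhs fails.
  j=4: rhs holds; lhs holds on [1,3]. k = 3.

3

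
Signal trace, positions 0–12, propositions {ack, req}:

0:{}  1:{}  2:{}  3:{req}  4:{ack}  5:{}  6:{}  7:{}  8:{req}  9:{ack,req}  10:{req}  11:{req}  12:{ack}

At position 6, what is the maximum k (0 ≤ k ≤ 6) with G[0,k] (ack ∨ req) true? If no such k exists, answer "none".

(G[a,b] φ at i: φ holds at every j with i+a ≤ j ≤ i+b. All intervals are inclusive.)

none

(ack ∨ req) must hold from j=6 onward; find where it first fails.
  j=6: fails → no k works.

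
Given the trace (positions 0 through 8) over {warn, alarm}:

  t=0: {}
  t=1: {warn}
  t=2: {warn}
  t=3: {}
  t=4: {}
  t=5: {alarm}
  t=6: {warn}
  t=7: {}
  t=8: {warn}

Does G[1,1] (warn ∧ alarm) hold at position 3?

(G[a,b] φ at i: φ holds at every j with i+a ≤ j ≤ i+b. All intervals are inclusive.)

Does not hold

Check (warn ∧ alarm) at every j in [4,4]:
  j=4: false
Fails at j=4 → formula fails.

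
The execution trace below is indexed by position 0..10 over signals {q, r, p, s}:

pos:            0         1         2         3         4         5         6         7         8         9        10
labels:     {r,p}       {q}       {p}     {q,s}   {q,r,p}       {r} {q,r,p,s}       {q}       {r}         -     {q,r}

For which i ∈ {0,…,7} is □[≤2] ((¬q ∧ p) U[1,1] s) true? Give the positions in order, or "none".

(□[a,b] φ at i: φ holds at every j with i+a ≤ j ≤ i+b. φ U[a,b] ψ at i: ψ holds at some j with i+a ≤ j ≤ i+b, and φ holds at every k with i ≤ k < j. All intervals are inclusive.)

Evaluate at each i in [0,7]:
  i=0: ✗ (fails at j=0)
  i=1: ✗ (fails at j=1)
  i=2: ✗ (fails at j=3)
  i=3: ✗ (fails at j=3)
  i=4: ✗ (fails at j=4)
  i=5: ✗ (fails at j=5)
  i=6: ✗ (fails at j=6)
  i=7: ✗ (fails at j=7)

none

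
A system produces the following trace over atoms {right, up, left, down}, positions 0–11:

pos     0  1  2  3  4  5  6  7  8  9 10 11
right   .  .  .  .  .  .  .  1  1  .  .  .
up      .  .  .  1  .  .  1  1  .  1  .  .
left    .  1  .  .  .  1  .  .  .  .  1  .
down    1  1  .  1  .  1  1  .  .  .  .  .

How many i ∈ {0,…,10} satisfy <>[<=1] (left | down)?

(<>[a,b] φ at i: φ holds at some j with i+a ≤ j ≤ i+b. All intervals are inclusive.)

Evaluate at each i in [0,10]:
  i=0: ✓ (witness j=0)
  i=1: ✓ (witness j=1)
  i=2: ✓ (witness j=3)
  i=3: ✓ (witness j=3)
  i=4: ✓ (witness j=5)
  i=5: ✓ (witness j=5)
  i=6: ✓ (witness j=6)
  i=7: ✗ (none in [7,8])
  i=8: ✗ (none in [8,9])
  i=9: ✓ (witness j=10)
  i=10: ✓ (witness j=10)
Positions where it holds: {0, 1, 2, 3, 4, 5, 6, 9, 10} → 9.

9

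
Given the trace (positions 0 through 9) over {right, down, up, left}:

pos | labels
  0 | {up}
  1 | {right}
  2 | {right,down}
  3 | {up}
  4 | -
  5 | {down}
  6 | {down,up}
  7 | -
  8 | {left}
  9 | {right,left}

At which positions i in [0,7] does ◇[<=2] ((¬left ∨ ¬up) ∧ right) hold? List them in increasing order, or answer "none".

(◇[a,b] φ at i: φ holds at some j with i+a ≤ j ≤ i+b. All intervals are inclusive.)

Evaluate at each i in [0,7]:
  i=0: ✓ (witness j=1)
  i=1: ✓ (witness j=1)
  i=2: ✓ (witness j=2)
  i=3: ✗ (none in [3,5])
  i=4: ✗ (none in [4,6])
  i=5: ✗ (none in [5,7])
  i=6: ✗ (none in [6,8])
  i=7: ✓ (witness j=9)

0, 1, 2, 7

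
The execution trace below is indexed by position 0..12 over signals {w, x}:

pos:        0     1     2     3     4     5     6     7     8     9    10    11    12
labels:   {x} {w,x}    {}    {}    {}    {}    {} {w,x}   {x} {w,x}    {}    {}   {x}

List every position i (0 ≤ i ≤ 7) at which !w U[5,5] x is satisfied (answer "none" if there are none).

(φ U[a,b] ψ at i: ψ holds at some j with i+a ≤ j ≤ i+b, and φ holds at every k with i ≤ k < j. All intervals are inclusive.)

Evaluate at each i in [0,7]:
  i=0: ✗ (no rhs in [5,5])
  i=1: ✗ (no rhs in [6,6])
  i=2: ✓ (rhs at j=7; lhs holds on [2,6])
  i=3: ✗ (lhs fails at k=7 before rhs at j=8)
  i=4: ✗ (lhs fails at k=7 before rhs at j=9)
  i=5: ✗ (no rhs in [10,10])
  i=6: ✗ (no rhs in [11,11])
  i=7: ✗ (lhs fails at k=7 before rhs at j=12)

2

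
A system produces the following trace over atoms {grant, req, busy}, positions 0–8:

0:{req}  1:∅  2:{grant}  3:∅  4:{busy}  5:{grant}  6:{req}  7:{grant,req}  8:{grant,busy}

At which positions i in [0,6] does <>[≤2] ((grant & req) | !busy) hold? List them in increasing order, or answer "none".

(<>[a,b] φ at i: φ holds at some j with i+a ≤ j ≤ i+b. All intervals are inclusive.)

0, 1, 2, 3, 4, 5, 6

Evaluate at each i in [0,6]:
  i=0: ✓ (witness j=0)
  i=1: ✓ (witness j=1)
  i=2: ✓ (witness j=2)
  i=3: ✓ (witness j=3)
  i=4: ✓ (witness j=5)
  i=5: ✓ (witness j=5)
  i=6: ✓ (witness j=6)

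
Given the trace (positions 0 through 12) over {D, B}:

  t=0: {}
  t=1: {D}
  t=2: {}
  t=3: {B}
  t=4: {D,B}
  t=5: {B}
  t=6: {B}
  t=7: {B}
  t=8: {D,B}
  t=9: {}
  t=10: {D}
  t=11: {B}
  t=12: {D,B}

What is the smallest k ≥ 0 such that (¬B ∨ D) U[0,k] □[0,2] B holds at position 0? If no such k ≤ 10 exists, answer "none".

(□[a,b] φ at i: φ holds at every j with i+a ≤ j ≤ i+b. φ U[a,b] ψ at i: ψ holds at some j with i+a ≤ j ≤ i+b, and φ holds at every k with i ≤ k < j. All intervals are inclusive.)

Need earliest j ≥ 0 with □[0,2] B, and (¬B ∨ D) at every k in [0,j-1].
  j=0: rhs fails.
  j=1: rhs fails.
  j=2: rhs fails.
  j=3: rhs holds; lhs holds on [0,2]. k = 3.

3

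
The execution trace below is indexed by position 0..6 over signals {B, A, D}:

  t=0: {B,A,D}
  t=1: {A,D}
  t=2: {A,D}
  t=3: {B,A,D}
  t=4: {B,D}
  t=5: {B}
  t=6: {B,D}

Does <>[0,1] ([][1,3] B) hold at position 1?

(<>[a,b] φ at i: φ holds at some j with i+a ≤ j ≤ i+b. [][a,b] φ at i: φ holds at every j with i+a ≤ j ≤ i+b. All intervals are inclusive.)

Yes

Check [][1,3] B at each j in [1,2]:
  j=1: fails at 2
  j=2: holds on [3,5]
Found at j=2 → formula holds.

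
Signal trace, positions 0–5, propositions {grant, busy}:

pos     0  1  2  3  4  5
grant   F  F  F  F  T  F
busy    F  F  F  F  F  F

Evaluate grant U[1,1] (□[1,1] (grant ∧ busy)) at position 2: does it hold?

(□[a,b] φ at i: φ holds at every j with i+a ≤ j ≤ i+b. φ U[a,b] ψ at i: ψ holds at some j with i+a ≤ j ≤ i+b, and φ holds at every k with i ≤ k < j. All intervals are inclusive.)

Does not hold

Need some j in [3,3] with □[1,1] (grant ∧ busy), and grant at every k in [2,j-1].
  j=3: □[1,1] (grant ∧ busy) — fails at 4.
No j in the window works → until fails.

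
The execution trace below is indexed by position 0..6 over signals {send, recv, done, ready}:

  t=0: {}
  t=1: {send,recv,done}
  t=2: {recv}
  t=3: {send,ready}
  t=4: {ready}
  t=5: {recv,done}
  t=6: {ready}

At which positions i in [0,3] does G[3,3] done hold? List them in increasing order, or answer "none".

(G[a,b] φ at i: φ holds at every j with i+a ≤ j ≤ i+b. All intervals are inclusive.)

Evaluate at each i in [0,3]:
  i=0: ✗ (fails at j=3)
  i=1: ✗ (fails at j=4)
  i=2: ✓ (all of [5,5])
  i=3: ✗ (fails at j=6)

2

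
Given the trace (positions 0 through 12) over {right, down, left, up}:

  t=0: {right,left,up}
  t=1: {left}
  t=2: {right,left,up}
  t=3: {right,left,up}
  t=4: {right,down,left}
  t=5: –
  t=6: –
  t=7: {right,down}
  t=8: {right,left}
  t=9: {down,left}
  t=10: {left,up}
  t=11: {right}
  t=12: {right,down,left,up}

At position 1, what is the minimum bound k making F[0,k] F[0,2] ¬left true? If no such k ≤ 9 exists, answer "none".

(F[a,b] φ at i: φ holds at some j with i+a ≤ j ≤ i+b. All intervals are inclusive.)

2

Scan j = 1,2,… for F[0,2] ¬left:
  j=1: fails
  j=2: fails
  j=3: holds
First hit at j=3, so smallest k = 3-1 = 2.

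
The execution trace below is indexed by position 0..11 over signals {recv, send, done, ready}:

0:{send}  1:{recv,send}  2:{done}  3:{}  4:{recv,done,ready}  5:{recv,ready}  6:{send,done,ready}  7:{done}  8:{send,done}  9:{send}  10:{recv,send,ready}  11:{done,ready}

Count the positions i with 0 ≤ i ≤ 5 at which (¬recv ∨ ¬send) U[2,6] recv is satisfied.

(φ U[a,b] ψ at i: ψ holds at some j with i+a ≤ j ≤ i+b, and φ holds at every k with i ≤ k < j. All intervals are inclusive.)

Evaluate at each i in [0,5]:
  i=0: ✗ (lhs fails at k=1 before rhs at j=4)
  i=1: ✗ (lhs fails at k=1 before rhs at j=4)
  i=2: ✓ (rhs at j=4; lhs holds on [2,3])
  i=3: ✓ (rhs at j=5; lhs holds on [3,4])
  i=4: ✓ (rhs at j=10; lhs holds on [4,9])
  i=5: ✓ (rhs at j=10; lhs holds on [5,9])
Positions where it holds: {2, 3, 4, 5} → 4.

4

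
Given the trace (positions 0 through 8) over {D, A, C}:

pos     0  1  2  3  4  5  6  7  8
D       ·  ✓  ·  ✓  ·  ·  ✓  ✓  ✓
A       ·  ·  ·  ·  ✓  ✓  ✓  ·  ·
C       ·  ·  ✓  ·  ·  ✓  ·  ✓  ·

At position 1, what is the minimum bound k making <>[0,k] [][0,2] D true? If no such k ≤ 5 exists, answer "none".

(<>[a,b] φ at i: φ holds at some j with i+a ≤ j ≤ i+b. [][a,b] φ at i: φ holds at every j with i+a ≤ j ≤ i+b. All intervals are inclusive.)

5

Scan j = 1,2,… for [][0,2] D:
  j=1: fails
  j=2: fails
  j=3: fails
  j=4: fails
  j=5: fails
  j=6: holds
First hit at j=6, so smallest k = 6-1 = 5.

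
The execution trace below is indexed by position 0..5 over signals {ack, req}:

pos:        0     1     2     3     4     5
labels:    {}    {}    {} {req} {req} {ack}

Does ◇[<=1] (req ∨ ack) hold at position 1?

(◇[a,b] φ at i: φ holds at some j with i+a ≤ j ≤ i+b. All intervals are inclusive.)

Does not hold

Check (req ∨ ack) at each j in [1,2]:
  j=1: false
  j=2: false
No position in the window satisfies it → formula fails.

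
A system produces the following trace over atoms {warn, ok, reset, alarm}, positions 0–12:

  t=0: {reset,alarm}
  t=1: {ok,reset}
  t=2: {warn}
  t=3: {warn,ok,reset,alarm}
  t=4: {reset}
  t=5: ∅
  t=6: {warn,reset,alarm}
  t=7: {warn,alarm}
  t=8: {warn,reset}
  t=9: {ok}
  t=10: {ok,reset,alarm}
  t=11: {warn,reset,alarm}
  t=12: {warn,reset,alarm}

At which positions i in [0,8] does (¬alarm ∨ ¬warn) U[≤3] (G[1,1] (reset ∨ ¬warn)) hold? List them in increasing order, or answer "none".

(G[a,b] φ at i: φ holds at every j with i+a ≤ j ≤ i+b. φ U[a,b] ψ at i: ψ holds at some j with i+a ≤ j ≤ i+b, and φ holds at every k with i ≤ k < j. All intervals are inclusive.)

0, 1, 2, 3, 4, 5, 7, 8

Evaluate at each i in [0,8]:
  i=0: ✓ (rhs at j=0)
  i=1: ✓ (rhs at j=2; lhs holds on [1,1])
  i=2: ✓ (rhs at j=2)
  i=3: ✓ (rhs at j=3)
  i=4: ✓ (rhs at j=4)
  i=5: ✓ (rhs at j=5)
  i=6: ✗ (lhs fails at k=6 before rhs at j=7)
  i=7: ✓ (rhs at j=7)
  i=8: ✓ (rhs at j=8)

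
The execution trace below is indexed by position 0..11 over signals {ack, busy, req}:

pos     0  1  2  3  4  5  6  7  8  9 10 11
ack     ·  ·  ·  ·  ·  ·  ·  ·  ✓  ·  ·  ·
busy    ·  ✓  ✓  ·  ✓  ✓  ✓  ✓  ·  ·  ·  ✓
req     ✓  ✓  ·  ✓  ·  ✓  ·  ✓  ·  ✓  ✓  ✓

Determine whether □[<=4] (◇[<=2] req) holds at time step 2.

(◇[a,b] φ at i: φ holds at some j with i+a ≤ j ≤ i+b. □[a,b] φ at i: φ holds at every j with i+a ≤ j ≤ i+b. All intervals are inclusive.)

True

Check ◇[<=2] req at every j in [2,6]:
  j=2: holds (witness at 3)
  j=3: holds (witness at 3)
  j=4: holds (witness at 5)
  j=5: holds (witness at 5)
  j=6: holds (witness at 7)
All positions satisfy it → formula holds.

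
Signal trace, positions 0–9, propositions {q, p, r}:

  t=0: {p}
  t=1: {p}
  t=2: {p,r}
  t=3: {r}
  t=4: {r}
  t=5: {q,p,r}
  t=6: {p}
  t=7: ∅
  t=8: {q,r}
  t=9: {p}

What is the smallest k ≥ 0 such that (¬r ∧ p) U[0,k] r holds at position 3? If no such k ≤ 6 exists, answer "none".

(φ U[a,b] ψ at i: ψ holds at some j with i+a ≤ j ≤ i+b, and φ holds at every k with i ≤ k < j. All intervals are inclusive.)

Need earliest j ≥ 3 with r, and (¬r ∧ p) at every k in [3,j-1].
  j=3: rhs holds (empty prefix). k = 0.

0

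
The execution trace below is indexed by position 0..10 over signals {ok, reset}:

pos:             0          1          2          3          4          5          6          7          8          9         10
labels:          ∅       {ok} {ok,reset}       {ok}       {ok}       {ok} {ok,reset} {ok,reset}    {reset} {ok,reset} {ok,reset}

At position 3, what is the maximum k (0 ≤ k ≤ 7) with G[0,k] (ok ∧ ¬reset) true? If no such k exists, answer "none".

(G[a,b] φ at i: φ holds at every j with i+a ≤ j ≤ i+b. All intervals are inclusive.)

(ok ∧ ¬reset) must hold from j=3 onward; find where it first fails.
  j=3: holds
  j=4: holds
  j=5: holds
  j=6: fails
Holds on [3,5], so largest k = 2.

2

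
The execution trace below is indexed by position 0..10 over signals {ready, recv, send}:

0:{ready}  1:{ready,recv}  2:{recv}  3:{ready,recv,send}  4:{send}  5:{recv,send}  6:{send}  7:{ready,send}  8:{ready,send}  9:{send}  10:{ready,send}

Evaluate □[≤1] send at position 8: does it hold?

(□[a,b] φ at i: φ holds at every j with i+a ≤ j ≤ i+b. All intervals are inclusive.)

True

Check send at every j in [8,9]:
  j=8: true
  j=9: true
All positions satisfy it → formula holds.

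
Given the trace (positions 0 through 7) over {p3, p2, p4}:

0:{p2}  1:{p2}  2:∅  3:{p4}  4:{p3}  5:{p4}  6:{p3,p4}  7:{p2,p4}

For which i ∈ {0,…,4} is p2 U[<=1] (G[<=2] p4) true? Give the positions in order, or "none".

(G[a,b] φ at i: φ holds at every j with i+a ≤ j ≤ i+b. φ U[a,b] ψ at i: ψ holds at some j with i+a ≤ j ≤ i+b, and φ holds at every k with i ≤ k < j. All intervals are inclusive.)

Evaluate at each i in [0,4]:
  i=0: ✗ (no rhs in [0,1])
  i=1: ✗ (no rhs in [1,2])
  i=2: ✗ (no rhs in [2,3])
  i=3: ✗ (no rhs in [3,4])
  i=4: ✗ (lhs fails at k=4 before rhs at j=5)

none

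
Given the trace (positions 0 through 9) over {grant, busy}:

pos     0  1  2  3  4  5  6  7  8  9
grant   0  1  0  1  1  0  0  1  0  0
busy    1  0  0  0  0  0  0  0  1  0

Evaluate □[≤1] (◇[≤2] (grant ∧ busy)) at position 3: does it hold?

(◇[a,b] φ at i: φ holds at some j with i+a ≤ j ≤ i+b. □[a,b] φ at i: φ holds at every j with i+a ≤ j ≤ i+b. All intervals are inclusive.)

Check ◇[≤2] (grant ∧ busy) at every j in [3,4]:
  j=3: fails (none in [3,5])
  j=4: fails (none in [4,6])
Fails at j=3 → formula fails.

Does not hold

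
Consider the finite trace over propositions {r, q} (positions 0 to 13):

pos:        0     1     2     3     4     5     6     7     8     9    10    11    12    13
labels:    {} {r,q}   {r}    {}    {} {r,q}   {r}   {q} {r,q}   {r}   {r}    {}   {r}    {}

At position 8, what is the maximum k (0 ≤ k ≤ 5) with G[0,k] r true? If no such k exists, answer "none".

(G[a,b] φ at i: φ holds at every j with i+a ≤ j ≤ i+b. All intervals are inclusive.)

2

r must hold from j=8 onward; find where it first fails.
  j=8: holds
  j=9: holds
  j=10: holds
  j=11: fails
Holds on [8,10], so largest k = 2.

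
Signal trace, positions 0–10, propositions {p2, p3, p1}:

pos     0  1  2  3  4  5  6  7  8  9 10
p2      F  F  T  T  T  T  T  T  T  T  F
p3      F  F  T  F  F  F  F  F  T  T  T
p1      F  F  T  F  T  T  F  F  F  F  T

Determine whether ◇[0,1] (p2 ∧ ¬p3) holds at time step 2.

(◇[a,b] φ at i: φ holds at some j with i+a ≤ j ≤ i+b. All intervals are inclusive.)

Holds

Check (p2 ∧ ¬p3) at each j in [2,3]:
  j=2: false
  j=3: true
Found at j=3 → formula holds.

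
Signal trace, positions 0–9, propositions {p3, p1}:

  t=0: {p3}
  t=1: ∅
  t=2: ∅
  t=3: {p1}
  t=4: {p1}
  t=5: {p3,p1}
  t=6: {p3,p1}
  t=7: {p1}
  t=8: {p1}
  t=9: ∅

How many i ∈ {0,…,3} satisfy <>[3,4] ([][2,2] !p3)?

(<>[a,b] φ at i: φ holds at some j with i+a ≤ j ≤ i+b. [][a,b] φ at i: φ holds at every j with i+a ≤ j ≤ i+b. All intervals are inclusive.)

Evaluate at each i in [0,3]:
  i=0: ✗ (none in [3,4])
  i=1: ✓ (witness j=5)
  i=2: ✓ (witness j=5)
  i=3: ✓ (witness j=6)
Positions where it holds: {1, 2, 3} → 3.

3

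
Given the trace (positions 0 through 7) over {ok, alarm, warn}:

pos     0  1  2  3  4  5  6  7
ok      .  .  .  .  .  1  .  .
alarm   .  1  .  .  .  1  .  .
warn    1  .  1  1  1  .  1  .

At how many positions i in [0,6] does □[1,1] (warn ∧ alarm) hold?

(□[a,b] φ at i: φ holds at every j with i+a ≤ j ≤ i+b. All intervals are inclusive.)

0

Evaluate at each i in [0,6]:
  i=0: ✗ (fails at j=1)
  i=1: ✗ (fails at j=2)
  i=2: ✗ (fails at j=3)
  i=3: ✗ (fails at j=4)
  i=4: ✗ (fails at j=5)
  i=5: ✗ (fails at j=6)
  i=6: ✗ (fails at j=7)
Positions where it holds: {} → 0.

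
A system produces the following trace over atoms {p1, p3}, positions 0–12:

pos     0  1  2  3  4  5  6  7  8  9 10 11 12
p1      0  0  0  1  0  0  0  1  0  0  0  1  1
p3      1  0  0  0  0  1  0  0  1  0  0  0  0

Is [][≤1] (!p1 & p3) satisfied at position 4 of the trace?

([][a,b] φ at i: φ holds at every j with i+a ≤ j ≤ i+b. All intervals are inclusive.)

Check (!p1 & p3) at every j in [4,5]:
  j=4: false
  j=5: true
Fails at j=4 → formula fails.

No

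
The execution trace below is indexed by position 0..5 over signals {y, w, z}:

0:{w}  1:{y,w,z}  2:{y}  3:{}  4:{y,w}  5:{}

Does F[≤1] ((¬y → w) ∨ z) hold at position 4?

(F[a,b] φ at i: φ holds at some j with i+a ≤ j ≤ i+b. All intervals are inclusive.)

Yes

Check ((¬y → w) ∨ z) at each j in [4,5]:
  j=4: true
  j=5: false
Found at j=4 → formula holds.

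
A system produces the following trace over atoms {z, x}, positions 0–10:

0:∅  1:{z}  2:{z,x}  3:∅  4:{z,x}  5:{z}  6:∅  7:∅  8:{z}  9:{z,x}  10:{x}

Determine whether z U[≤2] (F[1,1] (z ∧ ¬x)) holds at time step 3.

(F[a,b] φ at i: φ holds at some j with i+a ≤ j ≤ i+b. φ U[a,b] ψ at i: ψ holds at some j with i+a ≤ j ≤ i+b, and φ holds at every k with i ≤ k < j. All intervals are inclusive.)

No

Need some j in [3,5] with F[1,1] (z ∧ ¬x), and z at every k in [3,j-1].
  j=3: F[1,1] (z ∧ ¬x) — fails (none in [4,4]).
  j=4: F[1,1] (z ∧ ¬x) holds, but z fails at k=3 → not this j.
  j=5: F[1,1] (z ∧ ¬x) — fails (none in [6,6]).
No j in the window works → until fails.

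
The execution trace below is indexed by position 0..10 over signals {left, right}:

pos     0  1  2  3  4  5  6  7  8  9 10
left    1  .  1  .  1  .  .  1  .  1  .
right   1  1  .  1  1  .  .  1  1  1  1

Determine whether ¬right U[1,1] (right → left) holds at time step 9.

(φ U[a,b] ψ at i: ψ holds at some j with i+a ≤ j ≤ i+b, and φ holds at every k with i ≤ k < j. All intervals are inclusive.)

False

Need some j in [10,10] with (right → left), and ¬right at every k in [9,j-1].
  j=10: (right → left) false.
No j in the window works → until fails.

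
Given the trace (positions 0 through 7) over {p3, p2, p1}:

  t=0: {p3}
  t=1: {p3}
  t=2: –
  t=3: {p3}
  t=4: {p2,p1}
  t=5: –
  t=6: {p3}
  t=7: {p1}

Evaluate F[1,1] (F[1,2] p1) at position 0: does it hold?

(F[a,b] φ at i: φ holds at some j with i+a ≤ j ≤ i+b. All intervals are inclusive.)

No

Check F[1,2] p1 at each j in [1,1]:
  j=1: fails (none in [2,3])
No position in the window satisfies it → formula fails.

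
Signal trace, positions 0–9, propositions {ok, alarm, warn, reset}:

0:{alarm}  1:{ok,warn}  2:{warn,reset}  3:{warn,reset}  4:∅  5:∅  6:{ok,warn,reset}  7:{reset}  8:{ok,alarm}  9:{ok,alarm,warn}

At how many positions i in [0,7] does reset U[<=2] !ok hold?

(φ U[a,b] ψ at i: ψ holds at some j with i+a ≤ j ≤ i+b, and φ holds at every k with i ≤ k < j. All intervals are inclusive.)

Evaluate at each i in [0,7]:
  i=0: ✓ (rhs at j=0)
  i=1: ✗ (lhs fails at k=1 before rhs at j=2)
  i=2: ✓ (rhs at j=2)
  i=3: ✓ (rhs at j=3)
  i=4: ✓ (rhs at j=4)
  i=5: ✓ (rhs at j=5)
  i=6: ✓ (rhs at j=7; lhs holds on [6,6])
  i=7: ✓ (rhs at j=7)
Positions where it holds: {0, 2, 3, 4, 5, 6, 7} → 7.

7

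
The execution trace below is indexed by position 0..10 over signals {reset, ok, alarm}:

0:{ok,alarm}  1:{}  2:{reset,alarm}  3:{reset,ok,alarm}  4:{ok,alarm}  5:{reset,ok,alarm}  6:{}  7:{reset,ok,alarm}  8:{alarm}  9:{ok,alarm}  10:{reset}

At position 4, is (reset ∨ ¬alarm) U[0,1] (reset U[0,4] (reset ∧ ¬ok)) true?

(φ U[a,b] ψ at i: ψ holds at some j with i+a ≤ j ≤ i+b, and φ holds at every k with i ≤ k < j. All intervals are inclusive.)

No

Need some j in [4,5] with (reset U[0,4] (reset ∧ ¬ok)), and (reset ∨ ¬alarm) at every k in [4,j-1].
  j=4: (reset U[0,4] (reset ∧ ¬ok)) — fails.
  j=5: (reset U[0,4] (reset ∧ ¬ok)) — fails.
No j in the window works → until fails.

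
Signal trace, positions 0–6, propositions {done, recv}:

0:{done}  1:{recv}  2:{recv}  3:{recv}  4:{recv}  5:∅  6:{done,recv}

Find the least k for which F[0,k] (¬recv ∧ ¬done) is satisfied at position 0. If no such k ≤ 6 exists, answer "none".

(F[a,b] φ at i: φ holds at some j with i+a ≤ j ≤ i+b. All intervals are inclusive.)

Scan j = 0,1,… for (¬recv ∧ ¬done):
  j=0: fails
  j=1: fails
  j=2: fails
  j=3: fails
  j=4: fails
  j=5: holds
First hit at j=5, so smallest k = 5-0 = 5.

5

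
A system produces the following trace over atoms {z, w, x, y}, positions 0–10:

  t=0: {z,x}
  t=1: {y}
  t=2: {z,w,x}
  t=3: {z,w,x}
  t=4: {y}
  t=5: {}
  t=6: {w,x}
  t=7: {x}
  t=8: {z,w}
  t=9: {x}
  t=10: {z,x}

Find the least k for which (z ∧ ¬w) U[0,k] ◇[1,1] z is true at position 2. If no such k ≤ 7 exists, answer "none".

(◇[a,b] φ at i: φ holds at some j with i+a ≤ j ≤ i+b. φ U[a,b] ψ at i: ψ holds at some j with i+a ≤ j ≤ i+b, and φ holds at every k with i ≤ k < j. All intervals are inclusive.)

0

Need earliest j ≥ 2 with ◇[1,1] z, and (z ∧ ¬w) at every k in [2,j-1].
  j=2: rhs holds (empty prefix). k = 0.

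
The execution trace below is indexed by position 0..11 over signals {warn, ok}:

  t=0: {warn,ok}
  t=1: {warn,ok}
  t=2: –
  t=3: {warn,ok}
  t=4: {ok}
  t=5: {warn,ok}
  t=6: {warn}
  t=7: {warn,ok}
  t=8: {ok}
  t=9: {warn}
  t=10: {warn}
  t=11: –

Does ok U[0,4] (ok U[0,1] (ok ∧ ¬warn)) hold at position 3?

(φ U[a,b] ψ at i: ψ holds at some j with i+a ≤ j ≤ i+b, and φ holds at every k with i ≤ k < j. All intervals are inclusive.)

Need some j in [3,7] with (ok U[0,1] (ok ∧ ¬warn)), and ok at every k in [3,j-1].
  j=3: (ok U[0,1] (ok ∧ ¬warn)) holds; no prefix to check → satisfied.

True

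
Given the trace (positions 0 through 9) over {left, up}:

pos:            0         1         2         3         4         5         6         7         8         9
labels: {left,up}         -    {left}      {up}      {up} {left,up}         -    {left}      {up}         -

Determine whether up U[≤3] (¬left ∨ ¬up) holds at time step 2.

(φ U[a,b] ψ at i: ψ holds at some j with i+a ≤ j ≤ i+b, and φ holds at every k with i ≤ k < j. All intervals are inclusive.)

Yes

Need some j in [2,5] with (¬left ∨ ¬up), and up at every k in [2,j-1].
  j=2: (¬left ∨ ¬up) holds; no prefix to check → satisfied.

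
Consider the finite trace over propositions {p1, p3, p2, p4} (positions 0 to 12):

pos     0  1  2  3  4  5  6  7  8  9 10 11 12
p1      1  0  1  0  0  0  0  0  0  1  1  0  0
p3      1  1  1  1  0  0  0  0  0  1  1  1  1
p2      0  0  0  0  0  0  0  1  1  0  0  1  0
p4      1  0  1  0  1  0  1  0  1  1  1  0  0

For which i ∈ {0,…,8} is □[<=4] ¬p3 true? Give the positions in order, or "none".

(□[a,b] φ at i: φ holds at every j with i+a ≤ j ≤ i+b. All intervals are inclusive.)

Evaluate at each i in [0,8]:
  i=0: ✗ (fails at j=0)
  i=1: ✗ (fails at j=1)
  i=2: ✗ (fails at j=2)
  i=3: ✗ (fails at j=3)
  i=4: ✓ (all of [4,8])
  i=5: ✗ (fails at j=9)
  i=6: ✗ (fails at j=9)
  i=7: ✗ (fails at j=9)
  i=8: ✗ (fails at j=9)

4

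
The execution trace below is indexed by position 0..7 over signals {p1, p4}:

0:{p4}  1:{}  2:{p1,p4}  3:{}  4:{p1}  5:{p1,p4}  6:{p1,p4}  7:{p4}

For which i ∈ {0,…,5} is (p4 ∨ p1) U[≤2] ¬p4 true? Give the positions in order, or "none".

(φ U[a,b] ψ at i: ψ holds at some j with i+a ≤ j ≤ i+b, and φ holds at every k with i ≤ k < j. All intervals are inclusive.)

0, 1, 2, 3, 4

Evaluate at each i in [0,5]:
  i=0: ✓ (rhs at j=1; lhs holds on [0,0])
  i=1: ✓ (rhs at j=1)
  i=2: ✓ (rhs at j=3; lhs holds on [2,2])
  i=3: ✓ (rhs at j=3)
  i=4: ✓ (rhs at j=4)
  i=5: ✗ (no rhs in [5,7])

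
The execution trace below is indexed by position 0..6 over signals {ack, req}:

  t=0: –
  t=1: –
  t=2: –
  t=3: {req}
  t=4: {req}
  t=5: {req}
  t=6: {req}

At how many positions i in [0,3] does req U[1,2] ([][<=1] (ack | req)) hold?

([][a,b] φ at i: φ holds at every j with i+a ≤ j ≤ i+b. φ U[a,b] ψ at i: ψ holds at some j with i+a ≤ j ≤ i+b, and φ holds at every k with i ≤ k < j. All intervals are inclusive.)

1

Evaluate at each i in [0,3]:
  i=0: ✗ (no rhs in [1,2])
  i=1: ✗ (lhs fails at k=1 before rhs at j=3)
  i=2: ✗ (lhs fails at k=2 before rhs at j=3)
  i=3: ✓ (rhs at j=4; lhs holds on [3,3])
Positions where it holds: {3} → 1.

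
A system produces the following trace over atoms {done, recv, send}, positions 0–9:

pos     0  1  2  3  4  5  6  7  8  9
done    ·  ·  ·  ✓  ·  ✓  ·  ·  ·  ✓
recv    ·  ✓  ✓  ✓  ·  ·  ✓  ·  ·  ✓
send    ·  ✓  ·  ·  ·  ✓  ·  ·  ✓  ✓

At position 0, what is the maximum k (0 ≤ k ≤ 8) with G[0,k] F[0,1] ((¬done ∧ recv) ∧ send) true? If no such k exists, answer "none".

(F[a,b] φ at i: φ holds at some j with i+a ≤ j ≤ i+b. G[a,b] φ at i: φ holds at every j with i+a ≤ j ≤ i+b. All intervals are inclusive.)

1

F[0,1] ((¬done ∧ recv) ∧ send) must hold from j=0 onward; find where it first fails.
  j=0: holds
  j=1: holds
  j=2: fails
Holds on [0,1], so largest k = 1.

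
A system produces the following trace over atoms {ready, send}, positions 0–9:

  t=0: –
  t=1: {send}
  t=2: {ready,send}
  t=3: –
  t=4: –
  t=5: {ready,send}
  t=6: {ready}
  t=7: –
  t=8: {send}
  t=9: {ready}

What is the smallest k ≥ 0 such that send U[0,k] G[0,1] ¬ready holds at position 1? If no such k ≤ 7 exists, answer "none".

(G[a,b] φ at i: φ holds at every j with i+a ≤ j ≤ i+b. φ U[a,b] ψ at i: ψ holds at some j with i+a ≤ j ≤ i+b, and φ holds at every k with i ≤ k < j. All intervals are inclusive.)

Need earliest j ≥ 1 with G[0,1] ¬ready, and send at every k in [1,j-1].
  j=1: rhs fails.
  j=2: rhs fails.
  j=3: rhs holds; lhs holds on [1,2]. k = 2.

2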